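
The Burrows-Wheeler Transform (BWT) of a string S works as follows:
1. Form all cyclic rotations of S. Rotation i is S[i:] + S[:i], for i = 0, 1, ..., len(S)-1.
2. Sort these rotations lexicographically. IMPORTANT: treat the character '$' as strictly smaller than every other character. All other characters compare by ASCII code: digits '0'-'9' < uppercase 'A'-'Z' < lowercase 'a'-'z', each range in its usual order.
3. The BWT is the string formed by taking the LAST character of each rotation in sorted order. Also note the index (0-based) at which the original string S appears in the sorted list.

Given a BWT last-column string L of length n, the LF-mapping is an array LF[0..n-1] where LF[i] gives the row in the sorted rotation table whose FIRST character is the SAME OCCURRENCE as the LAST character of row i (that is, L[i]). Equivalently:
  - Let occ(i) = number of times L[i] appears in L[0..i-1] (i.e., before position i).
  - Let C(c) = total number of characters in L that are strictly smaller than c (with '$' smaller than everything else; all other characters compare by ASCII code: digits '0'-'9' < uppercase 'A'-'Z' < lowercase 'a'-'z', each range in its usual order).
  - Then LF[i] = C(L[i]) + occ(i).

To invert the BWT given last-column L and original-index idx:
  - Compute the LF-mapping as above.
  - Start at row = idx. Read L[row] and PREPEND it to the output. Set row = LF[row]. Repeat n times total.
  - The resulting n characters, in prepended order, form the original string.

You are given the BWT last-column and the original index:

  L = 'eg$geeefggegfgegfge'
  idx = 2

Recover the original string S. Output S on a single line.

LF mapping: 1 11 0 12 2 3 4 8 13 14 5 15 9 16 6 17 10 18 7
Walk LF starting at row 2, prepending L[row]:
  step 1: row=2, L[2]='$', prepend. Next row=LF[2]=0
  step 2: row=0, L[0]='e', prepend. Next row=LF[0]=1
  step 3: row=1, L[1]='g', prepend. Next row=LF[1]=11
  step 4: row=11, L[11]='g', prepend. Next row=LF[11]=15
  step 5: row=15, L[15]='g', prepend. Next row=LF[15]=17
  step 6: row=17, L[17]='g', prepend. Next row=LF[17]=18
  step 7: row=18, L[18]='e', prepend. Next row=LF[18]=7
  step 8: row=7, L[7]='f', prepend. Next row=LF[7]=8
  step 9: row=8, L[8]='g', prepend. Next row=LF[8]=13
  step 10: row=13, L[13]='g', prepend. Next row=LF[13]=16
  step 11: row=16, L[16]='f', prepend. Next row=LF[16]=10
  step 12: row=10, L[10]='e', prepend. Next row=LF[10]=5
  step 13: row=5, L[5]='e', prepend. Next row=LF[5]=3
  step 14: row=3, L[3]='g', prepend. Next row=LF[3]=12
  step 15: row=12, L[12]='f', prepend. Next row=LF[12]=9
  step 16: row=9, L[9]='g', prepend. Next row=LF[9]=14
  step 17: row=14, L[14]='e', prepend. Next row=LF[14]=6
  step 18: row=6, L[6]='e', prepend. Next row=LF[6]=4
  step 19: row=4, L[4]='e', prepend. Next row=LF[4]=2
Reversed output: eeegfgeefggfegggge$

Answer: eeegfgeefggfegggge$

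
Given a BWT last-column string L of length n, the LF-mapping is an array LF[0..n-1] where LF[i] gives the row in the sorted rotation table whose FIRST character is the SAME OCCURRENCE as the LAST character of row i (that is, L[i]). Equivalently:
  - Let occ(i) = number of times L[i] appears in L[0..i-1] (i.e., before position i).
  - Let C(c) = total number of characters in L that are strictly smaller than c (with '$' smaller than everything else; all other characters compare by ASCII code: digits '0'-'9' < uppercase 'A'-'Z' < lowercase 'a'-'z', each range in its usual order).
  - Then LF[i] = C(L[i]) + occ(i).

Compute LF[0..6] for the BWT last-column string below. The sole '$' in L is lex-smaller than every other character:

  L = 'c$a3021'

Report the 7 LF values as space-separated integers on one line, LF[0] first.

Char counts: '$':1, '0':1, '1':1, '2':1, '3':1, 'a':1, 'c':1
C (first-col start): C('$')=0, C('0')=1, C('1')=2, C('2')=3, C('3')=4, C('a')=5, C('c')=6
L[0]='c': occ=0, LF[0]=C('c')+0=6+0=6
L[1]='$': occ=0, LF[1]=C('$')+0=0+0=0
L[2]='a': occ=0, LF[2]=C('a')+0=5+0=5
L[3]='3': occ=0, LF[3]=C('3')+0=4+0=4
L[4]='0': occ=0, LF[4]=C('0')+0=1+0=1
L[5]='2': occ=0, LF[5]=C('2')+0=3+0=3
L[6]='1': occ=0, LF[6]=C('1')+0=2+0=2

Answer: 6 0 5 4 1 3 2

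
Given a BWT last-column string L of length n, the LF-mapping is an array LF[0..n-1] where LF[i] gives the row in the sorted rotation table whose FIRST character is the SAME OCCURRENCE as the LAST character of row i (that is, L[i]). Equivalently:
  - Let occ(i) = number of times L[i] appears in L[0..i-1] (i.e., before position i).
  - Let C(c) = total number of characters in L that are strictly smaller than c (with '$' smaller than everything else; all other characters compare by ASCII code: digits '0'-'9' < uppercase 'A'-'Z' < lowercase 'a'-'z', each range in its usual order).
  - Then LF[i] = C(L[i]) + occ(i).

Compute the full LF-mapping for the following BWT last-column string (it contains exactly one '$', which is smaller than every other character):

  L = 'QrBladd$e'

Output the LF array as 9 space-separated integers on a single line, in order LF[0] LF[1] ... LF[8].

Answer: 2 8 1 7 3 4 5 0 6

Derivation:
Char counts: '$':1, 'B':1, 'Q':1, 'a':1, 'd':2, 'e':1, 'l':1, 'r':1
C (first-col start): C('$')=0, C('B')=1, C('Q')=2, C('a')=3, C('d')=4, C('e')=6, C('l')=7, C('r')=8
L[0]='Q': occ=0, LF[0]=C('Q')+0=2+0=2
L[1]='r': occ=0, LF[1]=C('r')+0=8+0=8
L[2]='B': occ=0, LF[2]=C('B')+0=1+0=1
L[3]='l': occ=0, LF[3]=C('l')+0=7+0=7
L[4]='a': occ=0, LF[4]=C('a')+0=3+0=3
L[5]='d': occ=0, LF[5]=C('d')+0=4+0=4
L[6]='d': occ=1, LF[6]=C('d')+1=4+1=5
L[7]='$': occ=0, LF[7]=C('$')+0=0+0=0
L[8]='e': occ=0, LF[8]=C('e')+0=6+0=6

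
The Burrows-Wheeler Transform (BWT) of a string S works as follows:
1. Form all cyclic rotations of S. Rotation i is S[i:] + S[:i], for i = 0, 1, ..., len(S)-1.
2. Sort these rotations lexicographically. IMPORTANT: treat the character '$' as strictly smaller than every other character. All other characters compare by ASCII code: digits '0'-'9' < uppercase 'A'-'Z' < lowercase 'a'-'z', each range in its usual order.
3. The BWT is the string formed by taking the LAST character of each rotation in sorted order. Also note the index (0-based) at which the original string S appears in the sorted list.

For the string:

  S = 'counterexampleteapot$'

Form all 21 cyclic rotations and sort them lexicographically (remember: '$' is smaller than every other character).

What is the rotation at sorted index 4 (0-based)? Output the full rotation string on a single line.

All 21 rotations (rotation i = S[i:]+S[:i]):
  rot[0] = counterexampleteapot$
  rot[1] = ounterexampleteapot$c
  rot[2] = unterexampleteapot$co
  rot[3] = nterexampleteapot$cou
  rot[4] = terexampleteapot$coun
  rot[5] = erexampleteapot$count
  rot[6] = rexampleteapot$counte
  rot[7] = exampleteapot$counter
  rot[8] = xampleteapot$countere
  rot[9] = ampleteapot$counterex
  rot[10] = mpleteapot$counterexa
  rot[11] = pleteapot$counterexam
  rot[12] = leteapot$counterexamp
  rot[13] = eteapot$counterexampl
  rot[14] = teapot$counterexample
  rot[15] = eapot$counterexamplet
  rot[16] = apot$counterexamplete
  rot[17] = pot$counterexampletea
  rot[18] = ot$counterexampleteap
  rot[19] = t$counterexampleteapo
  rot[20] = $counterexampleteapot
Sorted (with $ < everything):
  sorted[0] = $counterexampleteapot
  sorted[1] = ampleteapot$counterex
  sorted[2] = apot$counterexamplete
  sorted[3] = counterexampleteapot$
  sorted[4] = eapot$counterexamplet
  sorted[5] = erexampleteapot$count
  sorted[6] = eteapot$counterexampl
  sorted[7] = exampleteapot$counter
  sorted[8] = leteapot$counterexamp
  sorted[9] = mpleteapot$counterexa
  sorted[10] = nterexampleteapot$cou
  sorted[11] = ot$counterexampleteap
  sorted[12] = ounterexampleteapot$c
  sorted[13] = pleteapot$counterexam
  sorted[14] = pot$counterexampletea
  sorted[15] = rexampleteapot$counte
  sorted[16] = t$counterexampleteapo
  sorted[17] = teapot$counterexample
  sorted[18] = terexampleteapot$coun
  sorted[19] = unterexampleteapot$co
  sorted[20] = xampleteapot$countere
sorted[4] = eapot$counterexamplet

Answer: eapot$counterexamplet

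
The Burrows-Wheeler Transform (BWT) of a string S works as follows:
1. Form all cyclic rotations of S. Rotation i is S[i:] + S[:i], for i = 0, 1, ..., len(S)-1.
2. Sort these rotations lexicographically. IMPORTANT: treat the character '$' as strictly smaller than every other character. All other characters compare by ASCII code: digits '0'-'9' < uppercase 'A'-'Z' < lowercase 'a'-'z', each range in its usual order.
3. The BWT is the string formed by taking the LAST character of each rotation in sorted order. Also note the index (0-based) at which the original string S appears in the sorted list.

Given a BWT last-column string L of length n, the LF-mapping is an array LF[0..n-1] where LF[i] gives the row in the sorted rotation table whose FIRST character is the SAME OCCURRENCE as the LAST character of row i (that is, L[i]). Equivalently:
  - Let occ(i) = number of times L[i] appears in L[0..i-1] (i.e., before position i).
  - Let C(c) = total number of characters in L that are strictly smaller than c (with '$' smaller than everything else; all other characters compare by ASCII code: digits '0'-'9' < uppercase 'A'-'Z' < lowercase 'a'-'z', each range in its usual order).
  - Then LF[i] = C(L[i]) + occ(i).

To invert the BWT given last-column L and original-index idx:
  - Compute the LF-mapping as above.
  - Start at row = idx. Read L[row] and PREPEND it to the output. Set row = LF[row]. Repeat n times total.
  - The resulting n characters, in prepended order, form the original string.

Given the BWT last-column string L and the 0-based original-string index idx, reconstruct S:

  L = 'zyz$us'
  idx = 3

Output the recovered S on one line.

Answer: yszuz$

Derivation:
LF mapping: 4 3 5 0 2 1
Walk LF starting at row 3, prepending L[row]:
  step 1: row=3, L[3]='$', prepend. Next row=LF[3]=0
  step 2: row=0, L[0]='z', prepend. Next row=LF[0]=4
  step 3: row=4, L[4]='u', prepend. Next row=LF[4]=2
  step 4: row=2, L[2]='z', prepend. Next row=LF[2]=5
  step 5: row=5, L[5]='s', prepend. Next row=LF[5]=1
  step 6: row=1, L[1]='y', prepend. Next row=LF[1]=3
Reversed output: yszuz$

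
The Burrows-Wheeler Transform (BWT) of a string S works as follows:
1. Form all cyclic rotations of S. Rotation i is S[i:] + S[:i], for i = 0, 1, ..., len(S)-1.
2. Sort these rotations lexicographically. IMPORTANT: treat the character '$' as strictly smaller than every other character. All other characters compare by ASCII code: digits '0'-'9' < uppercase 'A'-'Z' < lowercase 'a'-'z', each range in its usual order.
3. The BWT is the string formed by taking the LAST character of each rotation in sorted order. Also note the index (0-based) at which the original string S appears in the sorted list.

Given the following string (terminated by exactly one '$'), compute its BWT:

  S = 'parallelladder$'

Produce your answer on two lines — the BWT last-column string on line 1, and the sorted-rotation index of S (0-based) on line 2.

Answer: rlrpadldllea$ea
12

Derivation:
All 15 rotations (rotation i = S[i:]+S[:i]):
  rot[0] = parallelladder$
  rot[1] = arallelladder$p
  rot[2] = rallelladder$pa
  rot[3] = allelladder$par
  rot[4] = llelladder$para
  rot[5] = lelladder$paral
  rot[6] = elladder$parall
  rot[7] = lladder$paralle
  rot[8] = ladder$parallel
  rot[9] = adder$parallell
  rot[10] = dder$parallella
  rot[11] = der$parallellad
  rot[12] = er$parallelladd
  rot[13] = r$parallelladde
  rot[14] = $parallelladder
Sorted (with $ < everything):
  sorted[0] = $parallelladder  (last char: 'r')
  sorted[1] = adder$parallell  (last char: 'l')
  sorted[2] = allelladder$par  (last char: 'r')
  sorted[3] = arallelladder$p  (last char: 'p')
  sorted[4] = dder$parallella  (last char: 'a')
  sorted[5] = der$parallellad  (last char: 'd')
  sorted[6] = elladder$parall  (last char: 'l')
  sorted[7] = er$parallelladd  (last char: 'd')
  sorted[8] = ladder$parallel  (last char: 'l')
  sorted[9] = lelladder$paral  (last char: 'l')
  sorted[10] = lladder$paralle  (last char: 'e')
  sorted[11] = llelladder$para  (last char: 'a')
  sorted[12] = parallelladder$  (last char: '$')
  sorted[13] = r$parallelladde  (last char: 'e')
  sorted[14] = rallelladder$pa  (last char: 'a')
Last column: rlrpadldllea$ea
Original string S is at sorted index 12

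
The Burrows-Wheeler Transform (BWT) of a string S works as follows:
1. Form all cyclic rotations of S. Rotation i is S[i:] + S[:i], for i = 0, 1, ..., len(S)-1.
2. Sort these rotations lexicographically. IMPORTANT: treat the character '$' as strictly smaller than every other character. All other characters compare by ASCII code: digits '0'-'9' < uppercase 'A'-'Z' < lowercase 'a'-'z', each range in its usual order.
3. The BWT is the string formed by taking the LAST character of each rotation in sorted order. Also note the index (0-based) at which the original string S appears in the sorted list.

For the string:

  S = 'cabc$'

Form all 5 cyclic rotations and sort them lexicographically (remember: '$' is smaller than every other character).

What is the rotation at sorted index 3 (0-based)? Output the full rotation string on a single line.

Answer: c$cab

Derivation:
All 5 rotations (rotation i = S[i:]+S[:i]):
  rot[0] = cabc$
  rot[1] = abc$c
  rot[2] = bc$ca
  rot[3] = c$cab
  rot[4] = $cabc
Sorted (with $ < everything):
  sorted[0] = $cabc
  sorted[1] = abc$c
  sorted[2] = bc$ca
  sorted[3] = c$cab
  sorted[4] = cabc$
sorted[3] = c$cab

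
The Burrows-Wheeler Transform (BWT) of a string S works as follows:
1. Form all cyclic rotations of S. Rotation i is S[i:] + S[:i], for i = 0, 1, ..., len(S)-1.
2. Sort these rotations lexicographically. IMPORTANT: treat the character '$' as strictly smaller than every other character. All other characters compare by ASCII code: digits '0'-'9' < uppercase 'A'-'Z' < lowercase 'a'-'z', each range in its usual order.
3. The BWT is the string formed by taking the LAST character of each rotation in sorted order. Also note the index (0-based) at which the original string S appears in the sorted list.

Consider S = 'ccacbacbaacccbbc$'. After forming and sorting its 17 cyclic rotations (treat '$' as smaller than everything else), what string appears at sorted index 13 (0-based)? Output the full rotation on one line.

All 17 rotations (rotation i = S[i:]+S[:i]):
  rot[0] = ccacbacbaacccbbc$
  rot[1] = cacbacbaacccbbc$c
  rot[2] = acbacbaacccbbc$cc
  rot[3] = cbacbaacccbbc$cca
  rot[4] = bacbaacccbbc$ccac
  rot[5] = acbaacccbbc$ccacb
  rot[6] = cbaacccbbc$ccacba
  rot[7] = baacccbbc$ccacbac
  rot[8] = aacccbbc$ccacbacb
  rot[9] = acccbbc$ccacbacba
  rot[10] = cccbbc$ccacbacbaa
  rot[11] = ccbbc$ccacbacbaac
  rot[12] = cbbc$ccacbacbaacc
  rot[13] = bbc$ccacbacbaaccc
  rot[14] = bc$ccacbacbaacccb
  rot[15] = c$ccacbacbaacccbb
  rot[16] = $ccacbacbaacccbbc
Sorted (with $ < everything):
  sorted[0] = $ccacbacbaacccbbc
  sorted[1] = aacccbbc$ccacbacb
  sorted[2] = acbaacccbbc$ccacb
  sorted[3] = acbacbaacccbbc$cc
  sorted[4] = acccbbc$ccacbacba
  sorted[5] = baacccbbc$ccacbac
  sorted[6] = bacbaacccbbc$ccac
  sorted[7] = bbc$ccacbacbaaccc
  sorted[8] = bc$ccacbacbaacccb
  sorted[9] = c$ccacbacbaacccbb
  sorted[10] = cacbacbaacccbbc$c
  sorted[11] = cbaacccbbc$ccacba
  sorted[12] = cbacbaacccbbc$cca
  sorted[13] = cbbc$ccacbacbaacc
  sorted[14] = ccacbacbaacccbbc$
  sorted[15] = ccbbc$ccacbacbaac
  sorted[16] = cccbbc$ccacbacbaa
sorted[13] = cbbc$ccacbacbaacc

Answer: cbbc$ccacbacbaacc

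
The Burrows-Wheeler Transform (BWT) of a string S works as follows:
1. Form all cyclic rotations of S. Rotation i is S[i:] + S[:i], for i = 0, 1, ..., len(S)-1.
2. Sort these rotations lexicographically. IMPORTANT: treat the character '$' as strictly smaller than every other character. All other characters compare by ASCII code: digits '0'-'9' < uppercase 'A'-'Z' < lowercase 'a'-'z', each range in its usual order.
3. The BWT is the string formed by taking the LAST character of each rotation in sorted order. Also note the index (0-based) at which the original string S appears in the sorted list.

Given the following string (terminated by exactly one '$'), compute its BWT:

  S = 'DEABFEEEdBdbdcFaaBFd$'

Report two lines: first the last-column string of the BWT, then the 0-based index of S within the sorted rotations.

Answer: dEAad$DFEEBcBaFddFEBb
5

Derivation:
All 21 rotations (rotation i = S[i:]+S[:i]):
  rot[0] = DEABFEEEdBdbdcFaaBFd$
  rot[1] = EABFEEEdBdbdcFaaBFd$D
  rot[2] = ABFEEEdBdbdcFaaBFd$DE
  rot[3] = BFEEEdBdbdcFaaBFd$DEA
  rot[4] = FEEEdBdbdcFaaBFd$DEAB
  rot[5] = EEEdBdbdcFaaBFd$DEABF
  rot[6] = EEdBdbdcFaaBFd$DEABFE
  rot[7] = EdBdbdcFaaBFd$DEABFEE
  rot[8] = dBdbdcFaaBFd$DEABFEEE
  rot[9] = BdbdcFaaBFd$DEABFEEEd
  rot[10] = dbdcFaaBFd$DEABFEEEdB
  rot[11] = bdcFaaBFd$DEABFEEEdBd
  rot[12] = dcFaaBFd$DEABFEEEdBdb
  rot[13] = cFaaBFd$DEABFEEEdBdbd
  rot[14] = FaaBFd$DEABFEEEdBdbdc
  rot[15] = aaBFd$DEABFEEEdBdbdcF
  rot[16] = aBFd$DEABFEEEdBdbdcFa
  rot[17] = BFd$DEABFEEEdBdbdcFaa
  rot[18] = Fd$DEABFEEEdBdbdcFaaB
  rot[19] = d$DEABFEEEdBdbdcFaaBF
  rot[20] = $DEABFEEEdBdbdcFaaBFd
Sorted (with $ < everything):
  sorted[0] = $DEABFEEEdBdbdcFaaBFd  (last char: 'd')
  sorted[1] = ABFEEEdBdbdcFaaBFd$DE  (last char: 'E')
  sorted[2] = BFEEEdBdbdcFaaBFd$DEA  (last char: 'A')
  sorted[3] = BFd$DEABFEEEdBdbdcFaa  (last char: 'a')
  sorted[4] = BdbdcFaaBFd$DEABFEEEd  (last char: 'd')
  sorted[5] = DEABFEEEdBdbdcFaaBFd$  (last char: '$')
  sorted[6] = EABFEEEdBdbdcFaaBFd$D  (last char: 'D')
  sorted[7] = EEEdBdbdcFaaBFd$DEABF  (last char: 'F')
  sorted[8] = EEdBdbdcFaaBFd$DEABFE  (last char: 'E')
  sorted[9] = EdBdbdcFaaBFd$DEABFEE  (last char: 'E')
  sorted[10] = FEEEdBdbdcFaaBFd$DEAB  (last char: 'B')
  sorted[11] = FaaBFd$DEABFEEEdBdbdc  (last char: 'c')
  sorted[12] = Fd$DEABFEEEdBdbdcFaaB  (last char: 'B')
  sorted[13] = aBFd$DEABFEEEdBdbdcFa  (last char: 'a')
  sorted[14] = aaBFd$DEABFEEEdBdbdcF  (last char: 'F')
  sorted[15] = bdcFaaBFd$DEABFEEEdBd  (last char: 'd')
  sorted[16] = cFaaBFd$DEABFEEEdBdbd  (last char: 'd')
  sorted[17] = d$DEABFEEEdBdbdcFaaBF  (last char: 'F')
  sorted[18] = dBdbdcFaaBFd$DEABFEEE  (last char: 'E')
  sorted[19] = dbdcFaaBFd$DEABFEEEdB  (last char: 'B')
  sorted[20] = dcFaaBFd$DEABFEEEdBdb  (last char: 'b')
Last column: dEAad$DFEEBcBaFddFEBb
Original string S is at sorted index 5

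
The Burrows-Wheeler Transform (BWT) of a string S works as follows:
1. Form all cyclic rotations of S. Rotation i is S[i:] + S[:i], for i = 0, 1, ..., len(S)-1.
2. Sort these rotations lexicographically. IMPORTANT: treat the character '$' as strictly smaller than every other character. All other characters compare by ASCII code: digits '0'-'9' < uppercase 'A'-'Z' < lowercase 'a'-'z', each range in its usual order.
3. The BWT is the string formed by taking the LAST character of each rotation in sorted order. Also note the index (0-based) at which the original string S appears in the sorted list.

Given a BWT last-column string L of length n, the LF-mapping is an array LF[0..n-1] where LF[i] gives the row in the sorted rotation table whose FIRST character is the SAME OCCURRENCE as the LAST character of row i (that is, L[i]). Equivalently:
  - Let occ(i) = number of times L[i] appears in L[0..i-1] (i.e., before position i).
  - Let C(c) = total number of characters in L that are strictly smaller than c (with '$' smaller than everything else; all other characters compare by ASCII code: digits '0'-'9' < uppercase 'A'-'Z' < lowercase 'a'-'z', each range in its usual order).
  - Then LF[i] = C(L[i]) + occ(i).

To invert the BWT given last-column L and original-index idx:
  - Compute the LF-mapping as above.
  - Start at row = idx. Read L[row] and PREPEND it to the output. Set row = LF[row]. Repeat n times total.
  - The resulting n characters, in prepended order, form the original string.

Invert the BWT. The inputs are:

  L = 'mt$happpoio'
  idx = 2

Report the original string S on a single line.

Answer: hippopotam$

Derivation:
LF mapping: 4 10 0 2 1 7 8 9 5 3 6
Walk LF starting at row 2, prepending L[row]:
  step 1: row=2, L[2]='$', prepend. Next row=LF[2]=0
  step 2: row=0, L[0]='m', prepend. Next row=LF[0]=4
  step 3: row=4, L[4]='a', prepend. Next row=LF[4]=1
  step 4: row=1, L[1]='t', prepend. Next row=LF[1]=10
  step 5: row=10, L[10]='o', prepend. Next row=LF[10]=6
  step 6: row=6, L[6]='p', prepend. Next row=LF[6]=8
  step 7: row=8, L[8]='o', prepend. Next row=LF[8]=5
  step 8: row=5, L[5]='p', prepend. Next row=LF[5]=7
  step 9: row=7, L[7]='p', prepend. Next row=LF[7]=9
  step 10: row=9, L[9]='i', prepend. Next row=LF[9]=3
  step 11: row=3, L[3]='h', prepend. Next row=LF[3]=2
Reversed output: hippopotam$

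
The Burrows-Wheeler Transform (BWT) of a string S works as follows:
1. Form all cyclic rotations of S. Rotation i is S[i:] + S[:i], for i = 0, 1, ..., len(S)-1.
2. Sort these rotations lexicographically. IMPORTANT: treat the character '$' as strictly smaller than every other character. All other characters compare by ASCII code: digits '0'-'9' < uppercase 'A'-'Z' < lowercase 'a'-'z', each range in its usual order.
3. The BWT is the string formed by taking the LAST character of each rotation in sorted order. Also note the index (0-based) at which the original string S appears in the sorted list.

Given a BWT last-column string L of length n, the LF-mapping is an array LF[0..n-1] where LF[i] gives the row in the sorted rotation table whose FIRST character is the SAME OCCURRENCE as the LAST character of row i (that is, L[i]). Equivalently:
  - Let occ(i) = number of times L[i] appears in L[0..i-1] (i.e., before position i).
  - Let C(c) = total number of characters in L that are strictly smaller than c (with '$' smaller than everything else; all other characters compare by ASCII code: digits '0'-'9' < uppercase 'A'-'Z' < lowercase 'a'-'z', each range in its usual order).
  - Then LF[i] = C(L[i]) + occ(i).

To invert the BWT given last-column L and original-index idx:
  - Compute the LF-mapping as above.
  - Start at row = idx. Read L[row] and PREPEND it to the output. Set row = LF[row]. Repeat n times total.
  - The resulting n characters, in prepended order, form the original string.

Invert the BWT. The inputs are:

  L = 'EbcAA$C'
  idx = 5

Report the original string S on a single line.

Answer: bACcAE$

Derivation:
LF mapping: 4 5 6 1 2 0 3
Walk LF starting at row 5, prepending L[row]:
  step 1: row=5, L[5]='$', prepend. Next row=LF[5]=0
  step 2: row=0, L[0]='E', prepend. Next row=LF[0]=4
  step 3: row=4, L[4]='A', prepend. Next row=LF[4]=2
  step 4: row=2, L[2]='c', prepend. Next row=LF[2]=6
  step 5: row=6, L[6]='C', prepend. Next row=LF[6]=3
  step 6: row=3, L[3]='A', prepend. Next row=LF[3]=1
  step 7: row=1, L[1]='b', prepend. Next row=LF[1]=5
Reversed output: bACcAE$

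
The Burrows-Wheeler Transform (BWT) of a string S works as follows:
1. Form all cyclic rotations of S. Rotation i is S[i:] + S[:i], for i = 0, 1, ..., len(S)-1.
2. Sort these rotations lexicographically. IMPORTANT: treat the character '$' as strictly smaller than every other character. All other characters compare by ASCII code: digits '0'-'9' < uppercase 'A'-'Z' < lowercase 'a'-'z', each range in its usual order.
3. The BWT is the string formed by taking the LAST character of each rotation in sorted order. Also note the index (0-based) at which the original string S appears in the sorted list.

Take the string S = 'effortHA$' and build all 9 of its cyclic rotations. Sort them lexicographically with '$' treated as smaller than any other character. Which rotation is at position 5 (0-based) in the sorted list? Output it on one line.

All 9 rotations (rotation i = S[i:]+S[:i]):
  rot[0] = effortHA$
  rot[1] = ffortHA$e
  rot[2] = fortHA$ef
  rot[3] = ortHA$eff
  rot[4] = rtHA$effo
  rot[5] = tHA$effor
  rot[6] = HA$effort
  rot[7] = A$effortH
  rot[8] = $effortHA
Sorted (with $ < everything):
  sorted[0] = $effortHA
  sorted[1] = A$effortH
  sorted[2] = HA$effort
  sorted[3] = effortHA$
  sorted[4] = ffortHA$e
  sorted[5] = fortHA$ef
  sorted[6] = ortHA$eff
  sorted[7] = rtHA$effo
  sorted[8] = tHA$effor
sorted[5] = fortHA$ef

Answer: fortHA$ef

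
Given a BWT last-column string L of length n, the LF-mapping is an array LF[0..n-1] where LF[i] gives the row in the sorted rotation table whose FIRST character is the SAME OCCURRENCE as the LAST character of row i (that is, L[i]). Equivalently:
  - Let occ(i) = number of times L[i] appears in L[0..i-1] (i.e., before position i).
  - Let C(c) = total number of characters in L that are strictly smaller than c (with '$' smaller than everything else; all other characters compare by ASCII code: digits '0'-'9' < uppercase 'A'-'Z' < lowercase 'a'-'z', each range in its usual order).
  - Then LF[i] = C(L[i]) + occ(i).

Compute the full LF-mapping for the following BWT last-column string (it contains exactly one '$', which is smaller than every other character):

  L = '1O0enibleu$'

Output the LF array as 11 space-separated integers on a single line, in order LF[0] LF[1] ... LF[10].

Answer: 2 3 1 5 9 7 4 8 6 10 0

Derivation:
Char counts: '$':1, '0':1, '1':1, 'O':1, 'b':1, 'e':2, 'i':1, 'l':1, 'n':1, 'u':1
C (first-col start): C('$')=0, C('0')=1, C('1')=2, C('O')=3, C('b')=4, C('e')=5, C('i')=7, C('l')=8, C('n')=9, C('u')=10
L[0]='1': occ=0, LF[0]=C('1')+0=2+0=2
L[1]='O': occ=0, LF[1]=C('O')+0=3+0=3
L[2]='0': occ=0, LF[2]=C('0')+0=1+0=1
L[3]='e': occ=0, LF[3]=C('e')+0=5+0=5
L[4]='n': occ=0, LF[4]=C('n')+0=9+0=9
L[5]='i': occ=0, LF[5]=C('i')+0=7+0=7
L[6]='b': occ=0, LF[6]=C('b')+0=4+0=4
L[7]='l': occ=0, LF[7]=C('l')+0=8+0=8
L[8]='e': occ=1, LF[8]=C('e')+1=5+1=6
L[9]='u': occ=0, LF[9]=C('u')+0=10+0=10
L[10]='$': occ=0, LF[10]=C('$')+0=0+0=0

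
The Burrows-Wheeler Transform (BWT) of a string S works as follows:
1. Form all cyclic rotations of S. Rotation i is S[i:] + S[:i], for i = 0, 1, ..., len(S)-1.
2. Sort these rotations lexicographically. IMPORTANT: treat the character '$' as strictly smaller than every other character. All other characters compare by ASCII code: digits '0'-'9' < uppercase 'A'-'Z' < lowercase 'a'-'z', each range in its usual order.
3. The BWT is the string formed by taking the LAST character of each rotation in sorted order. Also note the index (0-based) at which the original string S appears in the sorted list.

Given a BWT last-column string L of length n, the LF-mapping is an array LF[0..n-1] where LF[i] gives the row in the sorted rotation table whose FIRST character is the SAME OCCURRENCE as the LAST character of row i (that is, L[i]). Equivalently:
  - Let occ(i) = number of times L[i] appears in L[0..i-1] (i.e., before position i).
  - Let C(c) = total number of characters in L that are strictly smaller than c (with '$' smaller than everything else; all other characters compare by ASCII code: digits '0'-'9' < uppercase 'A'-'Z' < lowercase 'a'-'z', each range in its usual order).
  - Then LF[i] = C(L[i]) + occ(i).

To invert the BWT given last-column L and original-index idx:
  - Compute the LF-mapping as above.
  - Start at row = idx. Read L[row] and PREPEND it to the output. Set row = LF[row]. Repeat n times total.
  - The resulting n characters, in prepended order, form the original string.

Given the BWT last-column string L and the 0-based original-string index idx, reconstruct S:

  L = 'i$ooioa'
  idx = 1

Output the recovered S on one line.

Answer: aooioi$

Derivation:
LF mapping: 2 0 4 5 3 6 1
Walk LF starting at row 1, prepending L[row]:
  step 1: row=1, L[1]='$', prepend. Next row=LF[1]=0
  step 2: row=0, L[0]='i', prepend. Next row=LF[0]=2
  step 3: row=2, L[2]='o', prepend. Next row=LF[2]=4
  step 4: row=4, L[4]='i', prepend. Next row=LF[4]=3
  step 5: row=3, L[3]='o', prepend. Next row=LF[3]=5
  step 6: row=5, L[5]='o', prepend. Next row=LF[5]=6
  step 7: row=6, L[6]='a', prepend. Next row=LF[6]=1
Reversed output: aooioi$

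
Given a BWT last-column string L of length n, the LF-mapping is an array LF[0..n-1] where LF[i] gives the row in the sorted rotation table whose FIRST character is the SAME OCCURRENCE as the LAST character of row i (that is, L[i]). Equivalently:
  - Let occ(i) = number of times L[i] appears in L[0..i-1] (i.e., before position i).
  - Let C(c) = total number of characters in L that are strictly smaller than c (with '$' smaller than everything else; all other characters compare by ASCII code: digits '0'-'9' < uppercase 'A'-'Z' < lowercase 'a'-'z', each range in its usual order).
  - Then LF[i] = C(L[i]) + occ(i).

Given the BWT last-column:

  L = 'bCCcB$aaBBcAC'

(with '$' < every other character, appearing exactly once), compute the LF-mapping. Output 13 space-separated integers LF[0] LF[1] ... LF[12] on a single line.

Char counts: '$':1, 'A':1, 'B':3, 'C':3, 'a':2, 'b':1, 'c':2
C (first-col start): C('$')=0, C('A')=1, C('B')=2, C('C')=5, C('a')=8, C('b')=10, C('c')=11
L[0]='b': occ=0, LF[0]=C('b')+0=10+0=10
L[1]='C': occ=0, LF[1]=C('C')+0=5+0=5
L[2]='C': occ=1, LF[2]=C('C')+1=5+1=6
L[3]='c': occ=0, LF[3]=C('c')+0=11+0=11
L[4]='B': occ=0, LF[4]=C('B')+0=2+0=2
L[5]='$': occ=0, LF[5]=C('$')+0=0+0=0
L[6]='a': occ=0, LF[6]=C('a')+0=8+0=8
L[7]='a': occ=1, LF[7]=C('a')+1=8+1=9
L[8]='B': occ=1, LF[8]=C('B')+1=2+1=3
L[9]='B': occ=2, LF[9]=C('B')+2=2+2=4
L[10]='c': occ=1, LF[10]=C('c')+1=11+1=12
L[11]='A': occ=0, LF[11]=C('A')+0=1+0=1
L[12]='C': occ=2, LF[12]=C('C')+2=5+2=7

Answer: 10 5 6 11 2 0 8 9 3 4 12 1 7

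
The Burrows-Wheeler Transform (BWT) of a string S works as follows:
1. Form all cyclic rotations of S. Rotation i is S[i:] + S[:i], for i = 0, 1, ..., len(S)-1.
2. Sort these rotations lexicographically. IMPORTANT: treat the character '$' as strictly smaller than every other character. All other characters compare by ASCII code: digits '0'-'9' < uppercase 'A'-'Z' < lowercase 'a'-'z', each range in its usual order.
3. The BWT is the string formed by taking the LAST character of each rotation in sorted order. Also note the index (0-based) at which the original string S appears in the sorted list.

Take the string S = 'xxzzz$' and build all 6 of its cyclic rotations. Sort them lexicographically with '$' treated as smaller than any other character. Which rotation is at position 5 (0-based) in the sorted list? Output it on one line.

All 6 rotations (rotation i = S[i:]+S[:i]):
  rot[0] = xxzzz$
  rot[1] = xzzz$x
  rot[2] = zzz$xx
  rot[3] = zz$xxz
  rot[4] = z$xxzz
  rot[5] = $xxzzz
Sorted (with $ < everything):
  sorted[0] = $xxzzz
  sorted[1] = xxzzz$
  sorted[2] = xzzz$x
  sorted[3] = z$xxzz
  sorted[4] = zz$xxz
  sorted[5] = zzz$xx
sorted[5] = zzz$xx

Answer: zzz$xx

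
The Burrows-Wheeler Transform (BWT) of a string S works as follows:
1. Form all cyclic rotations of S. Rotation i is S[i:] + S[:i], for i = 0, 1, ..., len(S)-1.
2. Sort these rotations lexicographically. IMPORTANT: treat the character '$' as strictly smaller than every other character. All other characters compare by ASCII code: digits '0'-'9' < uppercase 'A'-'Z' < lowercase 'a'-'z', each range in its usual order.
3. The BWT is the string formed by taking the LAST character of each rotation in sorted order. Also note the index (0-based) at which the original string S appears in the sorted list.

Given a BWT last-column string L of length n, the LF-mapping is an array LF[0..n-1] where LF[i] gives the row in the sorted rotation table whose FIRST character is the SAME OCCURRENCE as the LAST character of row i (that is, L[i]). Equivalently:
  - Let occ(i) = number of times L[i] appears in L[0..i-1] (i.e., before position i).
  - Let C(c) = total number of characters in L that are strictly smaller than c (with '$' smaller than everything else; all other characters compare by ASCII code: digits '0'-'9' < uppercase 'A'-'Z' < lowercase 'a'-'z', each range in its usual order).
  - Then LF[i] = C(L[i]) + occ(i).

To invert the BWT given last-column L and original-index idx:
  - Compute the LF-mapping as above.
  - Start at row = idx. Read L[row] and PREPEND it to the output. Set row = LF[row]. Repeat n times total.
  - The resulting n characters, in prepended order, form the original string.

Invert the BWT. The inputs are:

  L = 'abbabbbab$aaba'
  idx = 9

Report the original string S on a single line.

Answer: babababbbaaba$

Derivation:
LF mapping: 1 7 8 2 9 10 11 3 12 0 4 5 13 6
Walk LF starting at row 9, prepending L[row]:
  step 1: row=9, L[9]='$', prepend. Next row=LF[9]=0
  step 2: row=0, L[0]='a', prepend. Next row=LF[0]=1
  step 3: row=1, L[1]='b', prepend. Next row=LF[1]=7
  step 4: row=7, L[7]='a', prepend. Next row=LF[7]=3
  step 5: row=3, L[3]='a', prepend. Next row=LF[3]=2
  step 6: row=2, L[2]='b', prepend. Next row=LF[2]=8
  step 7: row=8, L[8]='b', prepend. Next row=LF[8]=12
  step 8: row=12, L[12]='b', prepend. Next row=LF[12]=13
  step 9: row=13, L[13]='a', prepend. Next row=LF[13]=6
  step 10: row=6, L[6]='b', prepend. Next row=LF[6]=11
  step 11: row=11, L[11]='a', prepend. Next row=LF[11]=5
  step 12: row=5, L[5]='b', prepend. Next row=LF[5]=10
  step 13: row=10, L[10]='a', prepend. Next row=LF[10]=4
  step 14: row=4, L[4]='b', prepend. Next row=LF[4]=9
Reversed output: babababbbaaba$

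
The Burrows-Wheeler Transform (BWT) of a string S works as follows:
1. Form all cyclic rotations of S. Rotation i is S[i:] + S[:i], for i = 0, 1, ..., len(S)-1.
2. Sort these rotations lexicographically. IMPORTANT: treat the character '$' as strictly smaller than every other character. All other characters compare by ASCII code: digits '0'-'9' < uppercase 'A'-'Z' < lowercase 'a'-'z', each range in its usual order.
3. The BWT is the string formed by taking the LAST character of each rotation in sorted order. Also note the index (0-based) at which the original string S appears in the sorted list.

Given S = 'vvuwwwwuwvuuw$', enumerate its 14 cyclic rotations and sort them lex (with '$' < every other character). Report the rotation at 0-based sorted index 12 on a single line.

Answer: wwwuwvuuw$vvuw

Derivation:
All 14 rotations (rotation i = S[i:]+S[:i]):
  rot[0] = vvuwwwwuwvuuw$
  rot[1] = vuwwwwuwvuuw$v
  rot[2] = uwwwwuwvuuw$vv
  rot[3] = wwwwuwvuuw$vvu
  rot[4] = wwwuwvuuw$vvuw
  rot[5] = wwuwvuuw$vvuww
  rot[6] = wuwvuuw$vvuwww
  rot[7] = uwvuuw$vvuwwww
  rot[8] = wvuuw$vvuwwwwu
  rot[9] = vuuw$vvuwwwwuw
  rot[10] = uuw$vvuwwwwuwv
  rot[11] = uw$vvuwwwwuwvu
  rot[12] = w$vvuwwwwuwvuu
  rot[13] = $vvuwwwwuwvuuw
Sorted (with $ < everything):
  sorted[0] = $vvuwwwwuwvuuw
  sorted[1] = uuw$vvuwwwwuwv
  sorted[2] = uw$vvuwwwwuwvu
  sorted[3] = uwvuuw$vvuwwww
  sorted[4] = uwwwwuwvuuw$vv
  sorted[5] = vuuw$vvuwwwwuw
  sorted[6] = vuwwwwuwvuuw$v
  sorted[7] = vvuwwwwuwvuuw$
  sorted[8] = w$vvuwwwwuwvuu
  sorted[9] = wuwvuuw$vvuwww
  sorted[10] = wvuuw$vvuwwwwu
  sorted[11] = wwuwvuuw$vvuww
  sorted[12] = wwwuwvuuw$vvuw
  sorted[13] = wwwwuwvuuw$vvu
sorted[12] = wwwuwvuuw$vvuw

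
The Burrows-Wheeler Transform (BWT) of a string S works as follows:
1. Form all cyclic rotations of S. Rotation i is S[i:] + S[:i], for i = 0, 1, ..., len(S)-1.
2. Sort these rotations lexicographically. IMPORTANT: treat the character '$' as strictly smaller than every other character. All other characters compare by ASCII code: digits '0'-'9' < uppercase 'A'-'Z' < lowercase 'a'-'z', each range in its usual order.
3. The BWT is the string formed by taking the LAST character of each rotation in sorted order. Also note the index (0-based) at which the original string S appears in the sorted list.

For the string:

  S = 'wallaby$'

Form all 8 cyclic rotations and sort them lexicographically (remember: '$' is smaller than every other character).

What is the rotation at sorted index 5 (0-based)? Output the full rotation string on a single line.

All 8 rotations (rotation i = S[i:]+S[:i]):
  rot[0] = wallaby$
  rot[1] = allaby$w
  rot[2] = llaby$wa
  rot[3] = laby$wal
  rot[4] = aby$wall
  rot[5] = by$walla
  rot[6] = y$wallab
  rot[7] = $wallaby
Sorted (with $ < everything):
  sorted[0] = $wallaby
  sorted[1] = aby$wall
  sorted[2] = allaby$w
  sorted[3] = by$walla
  sorted[4] = laby$wal
  sorted[5] = llaby$wa
  sorted[6] = wallaby$
  sorted[7] = y$wallab
sorted[5] = llaby$wa

Answer: llaby$wa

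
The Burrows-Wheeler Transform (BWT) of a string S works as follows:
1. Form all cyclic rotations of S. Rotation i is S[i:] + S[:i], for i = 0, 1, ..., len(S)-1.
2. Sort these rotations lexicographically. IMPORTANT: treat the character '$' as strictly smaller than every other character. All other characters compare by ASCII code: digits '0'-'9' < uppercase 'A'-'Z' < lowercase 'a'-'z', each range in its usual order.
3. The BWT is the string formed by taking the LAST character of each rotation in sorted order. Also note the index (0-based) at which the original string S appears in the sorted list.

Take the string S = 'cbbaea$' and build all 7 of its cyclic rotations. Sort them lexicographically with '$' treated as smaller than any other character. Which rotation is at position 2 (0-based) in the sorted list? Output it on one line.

Answer: aea$cbb

Derivation:
All 7 rotations (rotation i = S[i:]+S[:i]):
  rot[0] = cbbaea$
  rot[1] = bbaea$c
  rot[2] = baea$cb
  rot[3] = aea$cbb
  rot[4] = ea$cbba
  rot[5] = a$cbbae
  rot[6] = $cbbaea
Sorted (with $ < everything):
  sorted[0] = $cbbaea
  sorted[1] = a$cbbae
  sorted[2] = aea$cbb
  sorted[3] = baea$cb
  sorted[4] = bbaea$c
  sorted[5] = cbbaea$
  sorted[6] = ea$cbba
sorted[2] = aea$cbb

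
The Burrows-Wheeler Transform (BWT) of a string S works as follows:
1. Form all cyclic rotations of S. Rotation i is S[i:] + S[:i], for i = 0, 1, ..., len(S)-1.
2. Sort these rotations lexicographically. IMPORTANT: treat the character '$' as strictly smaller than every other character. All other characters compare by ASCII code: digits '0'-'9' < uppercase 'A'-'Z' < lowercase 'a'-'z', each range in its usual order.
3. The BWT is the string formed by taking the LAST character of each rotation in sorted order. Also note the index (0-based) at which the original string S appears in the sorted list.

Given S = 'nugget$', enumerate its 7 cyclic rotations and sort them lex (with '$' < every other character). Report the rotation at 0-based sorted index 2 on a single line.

Answer: get$nug

Derivation:
All 7 rotations (rotation i = S[i:]+S[:i]):
  rot[0] = nugget$
  rot[1] = ugget$n
  rot[2] = gget$nu
  rot[3] = get$nug
  rot[4] = et$nugg
  rot[5] = t$nugge
  rot[6] = $nugget
Sorted (with $ < everything):
  sorted[0] = $nugget
  sorted[1] = et$nugg
  sorted[2] = get$nug
  sorted[3] = gget$nu
  sorted[4] = nugget$
  sorted[5] = t$nugge
  sorted[6] = ugget$n
sorted[2] = get$nug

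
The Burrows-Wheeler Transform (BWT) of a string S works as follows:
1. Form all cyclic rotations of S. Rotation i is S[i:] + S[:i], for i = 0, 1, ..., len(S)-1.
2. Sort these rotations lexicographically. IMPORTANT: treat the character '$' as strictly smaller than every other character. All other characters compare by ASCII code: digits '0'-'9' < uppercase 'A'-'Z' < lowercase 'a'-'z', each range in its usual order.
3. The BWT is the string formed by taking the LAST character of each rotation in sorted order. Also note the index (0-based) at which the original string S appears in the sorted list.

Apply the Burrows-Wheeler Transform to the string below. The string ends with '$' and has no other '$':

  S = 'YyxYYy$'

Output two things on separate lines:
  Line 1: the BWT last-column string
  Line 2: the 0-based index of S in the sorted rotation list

Answer: yxY$yYY
3

Derivation:
All 7 rotations (rotation i = S[i:]+S[:i]):
  rot[0] = YyxYYy$
  rot[1] = yxYYy$Y
  rot[2] = xYYy$Yy
  rot[3] = YYy$Yyx
  rot[4] = Yy$YyxY
  rot[5] = y$YyxYY
  rot[6] = $YyxYYy
Sorted (with $ < everything):
  sorted[0] = $YyxYYy  (last char: 'y')
  sorted[1] = YYy$Yyx  (last char: 'x')
  sorted[2] = Yy$YyxY  (last char: 'Y')
  sorted[3] = YyxYYy$  (last char: '$')
  sorted[4] = xYYy$Yy  (last char: 'y')
  sorted[5] = y$YyxYY  (last char: 'Y')
  sorted[6] = yxYYy$Y  (last char: 'Y')
Last column: yxY$yYY
Original string S is at sorted index 3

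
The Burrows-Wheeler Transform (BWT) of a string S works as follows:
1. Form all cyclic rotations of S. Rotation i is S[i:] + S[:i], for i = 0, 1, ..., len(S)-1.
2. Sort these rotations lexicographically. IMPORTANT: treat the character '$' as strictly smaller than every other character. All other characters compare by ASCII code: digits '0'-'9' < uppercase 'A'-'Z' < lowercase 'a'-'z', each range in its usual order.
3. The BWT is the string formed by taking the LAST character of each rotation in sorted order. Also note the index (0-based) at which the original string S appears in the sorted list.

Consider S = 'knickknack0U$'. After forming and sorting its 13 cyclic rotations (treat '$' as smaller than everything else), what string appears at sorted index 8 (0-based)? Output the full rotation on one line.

Answer: kknack0U$knic

Derivation:
All 13 rotations (rotation i = S[i:]+S[:i]):
  rot[0] = knickknack0U$
  rot[1] = nickknack0U$k
  rot[2] = ickknack0U$kn
  rot[3] = ckknack0U$kni
  rot[4] = kknack0U$knic
  rot[5] = knack0U$knick
  rot[6] = nack0U$knickk
  rot[7] = ack0U$knickkn
  rot[8] = ck0U$knickkna
  rot[9] = k0U$knickknac
  rot[10] = 0U$knickknack
  rot[11] = U$knickknack0
  rot[12] = $knickknack0U
Sorted (with $ < everything):
  sorted[0] = $knickknack0U
  sorted[1] = 0U$knickknack
  sorted[2] = U$knickknack0
  sorted[3] = ack0U$knickkn
  sorted[4] = ck0U$knickkna
  sorted[5] = ckknack0U$kni
  sorted[6] = ickknack0U$kn
  sorted[7] = k0U$knickknac
  sorted[8] = kknack0U$knic
  sorted[9] = knack0U$knick
  sorted[10] = knickknack0U$
  sorted[11] = nack0U$knickk
  sorted[12] = nickknack0U$k
sorted[8] = kknack0U$knic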